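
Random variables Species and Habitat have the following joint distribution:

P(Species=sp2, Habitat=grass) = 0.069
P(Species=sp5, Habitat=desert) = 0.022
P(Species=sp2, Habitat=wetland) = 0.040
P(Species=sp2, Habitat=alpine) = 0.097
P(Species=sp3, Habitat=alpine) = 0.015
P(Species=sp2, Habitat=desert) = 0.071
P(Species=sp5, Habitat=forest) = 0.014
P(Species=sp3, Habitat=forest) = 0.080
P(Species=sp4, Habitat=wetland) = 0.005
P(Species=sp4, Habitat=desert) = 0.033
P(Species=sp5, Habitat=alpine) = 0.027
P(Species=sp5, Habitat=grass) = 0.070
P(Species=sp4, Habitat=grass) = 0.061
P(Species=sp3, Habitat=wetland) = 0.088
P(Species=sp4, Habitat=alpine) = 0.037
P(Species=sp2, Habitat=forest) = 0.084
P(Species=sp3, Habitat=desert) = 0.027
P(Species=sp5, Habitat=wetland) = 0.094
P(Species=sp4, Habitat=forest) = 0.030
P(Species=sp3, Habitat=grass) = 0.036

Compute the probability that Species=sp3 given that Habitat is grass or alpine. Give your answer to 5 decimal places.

P(Habitat=grass) = 0.069 + 0.036 + 0.061 + 0.070 = 0.236.
P(Habitat=alpine) = 0.097 + 0.015 + 0.037 + 0.027 = 0.176.
P(Habitat ∈ {grass, alpine}) = 0.236 + 0.176 = 0.412; P(Species=sp3, Habitat ∈ {grass, alpine}) = 0.036 + 0.015 = 0.051.
P(Species=sp3 | Habitat ∈ {grass, alpine}) = 0.051/0.412 = 0.12379.

0.12379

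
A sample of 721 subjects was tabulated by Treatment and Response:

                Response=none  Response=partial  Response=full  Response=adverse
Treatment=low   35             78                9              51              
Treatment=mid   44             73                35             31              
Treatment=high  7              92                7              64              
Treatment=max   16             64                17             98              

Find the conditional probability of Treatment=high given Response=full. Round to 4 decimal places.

Total with Response=full: 9 + 35 + 7 + 17 = 68.
P(Treatment=high | Response=full) = 7/68 = 0.1029.

0.1029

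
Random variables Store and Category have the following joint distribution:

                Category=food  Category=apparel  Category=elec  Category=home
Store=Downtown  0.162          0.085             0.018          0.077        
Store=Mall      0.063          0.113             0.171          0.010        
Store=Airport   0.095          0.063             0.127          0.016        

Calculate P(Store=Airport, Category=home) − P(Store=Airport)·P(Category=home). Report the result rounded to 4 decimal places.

P(Store=Airport) = 0.095 + 0.063 + 0.127 + 0.016 = 0.301.
P(Category=home) = 0.077 + 0.010 + 0.016 = 0.103.
P(Store=Airport, Category=home) − P(Store=Airport)P(Category=home) = 0.016 − 0.301×0.103 = -0.0150.

-0.0150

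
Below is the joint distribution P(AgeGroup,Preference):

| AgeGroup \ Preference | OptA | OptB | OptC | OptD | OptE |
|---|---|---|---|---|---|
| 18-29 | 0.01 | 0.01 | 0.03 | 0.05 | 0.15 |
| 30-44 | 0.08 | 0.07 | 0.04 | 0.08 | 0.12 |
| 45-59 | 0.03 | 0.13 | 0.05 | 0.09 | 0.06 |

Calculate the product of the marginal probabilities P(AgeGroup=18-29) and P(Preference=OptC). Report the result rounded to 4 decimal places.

0.0300

P(AgeGroup=18-29) = 0.01 + 0.01 + 0.03 + 0.05 + 0.15 = 0.25.
P(Preference=OptC) = 0.03 + 0.04 + 0.05 = 0.12.
Product: 0.25 × 0.12 = 0.0300.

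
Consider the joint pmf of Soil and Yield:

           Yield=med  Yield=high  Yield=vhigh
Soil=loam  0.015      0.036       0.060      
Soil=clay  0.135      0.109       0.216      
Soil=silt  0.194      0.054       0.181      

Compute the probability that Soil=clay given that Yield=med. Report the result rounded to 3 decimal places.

0.392

P(Yield=med) = 0.015 + 0.135 + 0.194 = 0.344.
P(Soil=clay | Yield=med) = 0.135/0.344 = 0.392.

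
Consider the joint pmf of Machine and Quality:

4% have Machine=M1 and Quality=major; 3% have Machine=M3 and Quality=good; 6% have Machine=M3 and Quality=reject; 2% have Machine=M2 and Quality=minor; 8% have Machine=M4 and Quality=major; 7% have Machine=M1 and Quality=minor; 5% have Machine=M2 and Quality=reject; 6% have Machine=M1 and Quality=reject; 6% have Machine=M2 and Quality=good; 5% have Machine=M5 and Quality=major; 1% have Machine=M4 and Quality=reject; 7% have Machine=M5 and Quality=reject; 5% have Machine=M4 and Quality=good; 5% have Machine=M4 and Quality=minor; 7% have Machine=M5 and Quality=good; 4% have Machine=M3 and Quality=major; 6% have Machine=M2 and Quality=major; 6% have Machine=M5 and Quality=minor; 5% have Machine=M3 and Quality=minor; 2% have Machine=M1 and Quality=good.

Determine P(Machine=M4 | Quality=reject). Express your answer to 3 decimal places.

0.040

P(Quality=reject) = 0.06 + 0.05 + 0.06 + 0.01 + 0.07 = 0.25.
P(Machine=M4 | Quality=reject) = 0.01/0.25 = 0.040.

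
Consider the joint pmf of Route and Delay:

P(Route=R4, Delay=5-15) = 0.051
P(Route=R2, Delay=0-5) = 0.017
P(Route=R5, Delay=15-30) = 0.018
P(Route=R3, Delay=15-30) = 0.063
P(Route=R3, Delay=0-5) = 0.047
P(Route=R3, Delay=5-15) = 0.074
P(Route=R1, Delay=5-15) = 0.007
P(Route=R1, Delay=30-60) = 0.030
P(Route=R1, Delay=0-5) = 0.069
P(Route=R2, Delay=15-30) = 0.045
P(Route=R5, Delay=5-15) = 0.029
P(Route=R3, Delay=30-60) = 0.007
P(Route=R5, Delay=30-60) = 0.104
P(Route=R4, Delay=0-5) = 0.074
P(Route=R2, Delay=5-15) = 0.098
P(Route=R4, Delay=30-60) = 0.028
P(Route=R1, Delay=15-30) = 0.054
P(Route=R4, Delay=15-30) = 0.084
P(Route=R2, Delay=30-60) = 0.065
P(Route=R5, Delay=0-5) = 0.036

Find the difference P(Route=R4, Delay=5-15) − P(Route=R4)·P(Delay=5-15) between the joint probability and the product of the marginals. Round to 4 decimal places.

P(Route=R4) = 0.074 + 0.051 + 0.084 + 0.028 = 0.237.
P(Delay=5-15) = 0.007 + 0.098 + 0.074 + 0.051 + 0.029 = 0.259.
P(Route=R4, Delay=5-15) − P(Route=R4)P(Delay=5-15) = 0.051 − 0.237×0.259 = -0.0104.

-0.0104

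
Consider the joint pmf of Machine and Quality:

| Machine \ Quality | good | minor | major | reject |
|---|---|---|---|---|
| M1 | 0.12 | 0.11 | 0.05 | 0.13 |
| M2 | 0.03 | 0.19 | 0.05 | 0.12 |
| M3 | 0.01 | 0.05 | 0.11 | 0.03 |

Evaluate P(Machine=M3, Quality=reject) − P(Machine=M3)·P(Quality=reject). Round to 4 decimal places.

-0.0260

P(Machine=M3) = 0.01 + 0.05 + 0.11 + 0.03 = 0.20.
P(Quality=reject) = 0.13 + 0.12 + 0.03 = 0.28.
P(Machine=M3, Quality=reject) − P(Machine=M3)P(Quality=reject) = 0.03 − 0.20×0.28 = -0.0260.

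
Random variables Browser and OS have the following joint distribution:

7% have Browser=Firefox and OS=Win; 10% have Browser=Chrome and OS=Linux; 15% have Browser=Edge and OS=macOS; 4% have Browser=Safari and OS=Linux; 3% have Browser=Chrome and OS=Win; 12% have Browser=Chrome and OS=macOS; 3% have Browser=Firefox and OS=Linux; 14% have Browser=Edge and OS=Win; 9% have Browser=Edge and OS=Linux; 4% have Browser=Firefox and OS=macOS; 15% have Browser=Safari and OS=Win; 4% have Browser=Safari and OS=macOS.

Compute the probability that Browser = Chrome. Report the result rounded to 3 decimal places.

0.250

P(Browser=Chrome) = 0.03 + 0.12 + 0.10 = 0.25.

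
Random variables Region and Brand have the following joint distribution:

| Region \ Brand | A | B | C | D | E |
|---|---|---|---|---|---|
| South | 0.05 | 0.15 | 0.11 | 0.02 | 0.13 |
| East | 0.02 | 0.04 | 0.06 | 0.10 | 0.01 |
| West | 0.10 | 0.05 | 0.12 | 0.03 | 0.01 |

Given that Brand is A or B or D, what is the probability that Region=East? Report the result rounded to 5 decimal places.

0.28571

P(Brand=A) = 0.05 + 0.02 + 0.10 = 0.17.
P(Brand=B) = 0.15 + 0.04 + 0.05 = 0.24.
P(Brand=D) = 0.02 + 0.10 + 0.03 = 0.15.
P(Brand ∈ {A, B, D}) = 0.17 + 0.24 + 0.15 = 0.56; P(Region=East, Brand ∈ {A, B, D}) = 0.02 + 0.04 + 0.10 = 0.16.
P(Region=East | Brand ∈ {A, B, D}) = 0.16/0.56 = 0.28571.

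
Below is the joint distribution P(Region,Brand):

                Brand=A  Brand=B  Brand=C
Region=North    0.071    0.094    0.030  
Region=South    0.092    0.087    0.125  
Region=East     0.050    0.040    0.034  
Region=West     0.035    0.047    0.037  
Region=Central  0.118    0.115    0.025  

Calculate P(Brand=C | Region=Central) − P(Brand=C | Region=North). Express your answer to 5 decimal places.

P(Region=Central) = 0.118 + 0.115 + 0.025 = 0.258; P(Brand=C | Region=Central) = 0.025/0.258 = 0.096899.
P(Region=North) = 0.071 + 0.094 + 0.030 = 0.195; P(Brand=C | Region=North) = 0.030/0.195 = 0.153846.
Difference = -0.05695.

-0.05695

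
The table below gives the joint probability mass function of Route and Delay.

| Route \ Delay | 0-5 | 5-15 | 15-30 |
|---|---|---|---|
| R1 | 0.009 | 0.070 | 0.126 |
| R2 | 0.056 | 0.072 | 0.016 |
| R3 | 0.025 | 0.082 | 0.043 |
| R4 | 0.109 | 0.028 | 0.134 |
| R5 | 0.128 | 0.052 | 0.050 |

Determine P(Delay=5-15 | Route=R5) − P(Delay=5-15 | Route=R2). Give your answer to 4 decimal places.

P(Route=R5) = 0.128 + 0.052 + 0.050 = 0.230; P(Delay=5-15 | Route=R5) = 0.052/0.230 = 0.22609.
P(Route=R2) = 0.056 + 0.072 + 0.016 = 0.144; P(Delay=5-15 | Route=R2) = 0.072/0.144 = 0.50000.
Difference = -0.2739.

-0.2739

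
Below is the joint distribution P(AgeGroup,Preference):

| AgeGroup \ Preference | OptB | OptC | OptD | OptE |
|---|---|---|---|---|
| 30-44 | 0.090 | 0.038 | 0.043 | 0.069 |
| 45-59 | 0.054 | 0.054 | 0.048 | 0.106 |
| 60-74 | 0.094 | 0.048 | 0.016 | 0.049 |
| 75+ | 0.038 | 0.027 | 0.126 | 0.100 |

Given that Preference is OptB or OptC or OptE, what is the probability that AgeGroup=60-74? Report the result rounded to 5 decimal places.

P(Preference=OptB) = 0.090 + 0.054 + 0.094 + 0.038 = 0.276.
P(Preference=OptC) = 0.038 + 0.054 + 0.048 + 0.027 = 0.167.
P(Preference=OptE) = 0.069 + 0.106 + 0.049 + 0.100 = 0.324.
P(Preference ∈ {OptB, OptC, OptE}) = 0.276 + 0.167 + 0.324 = 0.767; P(AgeGroup=60-74, Preference ∈ {OptB, OptC, OptE}) = 0.094 + 0.048 + 0.049 = 0.191.
P(AgeGroup=60-74 | Preference ∈ {OptB, OptC, OptE}) = 0.191/0.767 = 0.24902.

0.24902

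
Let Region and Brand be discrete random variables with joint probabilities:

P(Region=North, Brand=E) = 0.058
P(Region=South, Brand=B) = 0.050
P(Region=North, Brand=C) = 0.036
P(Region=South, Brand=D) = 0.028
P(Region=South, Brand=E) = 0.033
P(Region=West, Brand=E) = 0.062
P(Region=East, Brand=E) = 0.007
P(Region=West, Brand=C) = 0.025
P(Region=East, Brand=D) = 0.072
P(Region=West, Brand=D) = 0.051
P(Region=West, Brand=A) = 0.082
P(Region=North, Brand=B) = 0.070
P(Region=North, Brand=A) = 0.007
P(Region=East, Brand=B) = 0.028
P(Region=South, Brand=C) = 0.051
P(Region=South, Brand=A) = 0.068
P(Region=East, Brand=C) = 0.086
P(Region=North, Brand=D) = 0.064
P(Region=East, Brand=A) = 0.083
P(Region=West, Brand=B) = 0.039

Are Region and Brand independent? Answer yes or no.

no

P(Region=North) = 0.235 and P(Brand=A) = 0.240, so their product is 0.05640, but P(Region=North, Brand=A) = 0.007. Since these differ, Region and Brand are not independent.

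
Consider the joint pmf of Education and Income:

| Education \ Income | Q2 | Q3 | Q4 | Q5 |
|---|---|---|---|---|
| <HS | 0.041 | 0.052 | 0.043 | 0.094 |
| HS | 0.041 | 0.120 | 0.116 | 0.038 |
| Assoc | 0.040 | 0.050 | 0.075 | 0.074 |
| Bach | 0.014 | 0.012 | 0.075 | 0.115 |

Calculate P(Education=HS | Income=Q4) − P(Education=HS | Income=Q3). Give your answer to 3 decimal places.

-0.137

P(Income=Q4) = 0.043 + 0.116 + 0.075 + 0.075 = 0.309; P(Education=HS | Income=Q4) = 0.116/0.309 = 0.3754.
P(Income=Q3) = 0.052 + 0.120 + 0.050 + 0.012 = 0.234; P(Education=HS | Income=Q3) = 0.120/0.234 = 0.5128.
Difference = -0.137.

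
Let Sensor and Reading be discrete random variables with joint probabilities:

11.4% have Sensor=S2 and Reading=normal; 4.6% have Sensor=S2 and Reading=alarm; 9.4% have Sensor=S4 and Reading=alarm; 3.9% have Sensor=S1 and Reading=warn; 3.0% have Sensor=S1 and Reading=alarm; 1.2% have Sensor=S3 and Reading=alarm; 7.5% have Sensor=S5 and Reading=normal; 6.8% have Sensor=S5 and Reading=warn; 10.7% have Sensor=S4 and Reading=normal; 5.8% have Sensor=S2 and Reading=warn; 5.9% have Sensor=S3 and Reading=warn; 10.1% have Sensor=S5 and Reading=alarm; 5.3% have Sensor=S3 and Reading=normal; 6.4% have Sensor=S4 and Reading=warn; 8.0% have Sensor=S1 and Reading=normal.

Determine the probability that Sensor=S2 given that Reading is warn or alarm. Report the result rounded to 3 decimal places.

P(Reading=warn) = 0.039 + 0.058 + 0.059 + 0.064 + 0.068 = 0.288.
P(Reading=alarm) = 0.030 + 0.046 + 0.012 + 0.094 + 0.101 = 0.283.
P(Reading ∈ {warn, alarm}) = 0.288 + 0.283 = 0.571; P(Sensor=S2, Reading ∈ {warn, alarm}) = 0.058 + 0.046 = 0.104.
P(Sensor=S2 | Reading ∈ {warn, alarm}) = 0.104/0.571 = 0.182.

0.182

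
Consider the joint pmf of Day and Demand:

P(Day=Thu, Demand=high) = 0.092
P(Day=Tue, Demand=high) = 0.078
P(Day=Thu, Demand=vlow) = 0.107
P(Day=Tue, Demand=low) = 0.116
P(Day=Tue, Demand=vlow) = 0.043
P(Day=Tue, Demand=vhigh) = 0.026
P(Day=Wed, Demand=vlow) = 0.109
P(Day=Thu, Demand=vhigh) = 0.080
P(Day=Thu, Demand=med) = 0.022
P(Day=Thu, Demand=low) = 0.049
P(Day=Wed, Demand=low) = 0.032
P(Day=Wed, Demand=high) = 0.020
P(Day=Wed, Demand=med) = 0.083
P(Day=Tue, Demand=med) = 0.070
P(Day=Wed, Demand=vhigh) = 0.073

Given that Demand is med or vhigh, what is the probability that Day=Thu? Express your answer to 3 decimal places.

0.288

P(Demand=med) = 0.070 + 0.083 + 0.022 = 0.175.
P(Demand=vhigh) = 0.026 + 0.073 + 0.080 = 0.179.
P(Demand ∈ {med, vhigh}) = 0.175 + 0.179 = 0.354; P(Day=Thu, Demand ∈ {med, vhigh}) = 0.022 + 0.080 = 0.102.
P(Day=Thu | Demand ∈ {med, vhigh}) = 0.102/0.354 = 0.288.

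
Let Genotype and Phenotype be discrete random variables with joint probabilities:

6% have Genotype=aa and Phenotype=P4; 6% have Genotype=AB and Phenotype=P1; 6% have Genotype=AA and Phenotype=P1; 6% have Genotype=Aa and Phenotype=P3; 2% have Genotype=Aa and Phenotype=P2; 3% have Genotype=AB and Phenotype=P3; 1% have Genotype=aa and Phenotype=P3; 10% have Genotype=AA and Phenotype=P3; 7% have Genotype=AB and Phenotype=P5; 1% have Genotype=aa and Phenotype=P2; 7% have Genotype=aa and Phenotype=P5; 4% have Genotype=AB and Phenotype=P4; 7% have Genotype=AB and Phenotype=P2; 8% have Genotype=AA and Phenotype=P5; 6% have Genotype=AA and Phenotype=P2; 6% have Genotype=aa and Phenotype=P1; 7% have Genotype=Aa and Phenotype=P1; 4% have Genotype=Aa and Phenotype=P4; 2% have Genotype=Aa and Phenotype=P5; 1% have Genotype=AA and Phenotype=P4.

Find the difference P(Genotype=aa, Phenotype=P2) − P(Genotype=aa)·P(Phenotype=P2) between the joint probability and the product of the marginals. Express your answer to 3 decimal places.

-0.024

P(Genotype=aa) = 0.06 + 0.01 + 0.01 + 0.06 + 0.07 = 0.21.
P(Phenotype=P2) = 0.06 + 0.02 + 0.01 + 0.07 = 0.16.
P(Genotype=aa, Phenotype=P2) − P(Genotype=aa)P(Phenotype=P2) = 0.01 − 0.21×0.16 = -0.024.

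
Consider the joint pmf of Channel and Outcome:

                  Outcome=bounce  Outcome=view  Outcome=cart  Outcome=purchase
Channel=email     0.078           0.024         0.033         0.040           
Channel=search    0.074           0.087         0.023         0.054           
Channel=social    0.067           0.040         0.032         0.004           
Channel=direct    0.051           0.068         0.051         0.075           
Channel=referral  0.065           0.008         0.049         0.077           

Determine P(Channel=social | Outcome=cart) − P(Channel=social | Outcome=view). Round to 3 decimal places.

-0.006

P(Outcome=cart) = 0.033 + 0.023 + 0.032 + 0.051 + 0.049 = 0.188; P(Channel=social | Outcome=cart) = 0.032/0.188 = 0.1702.
P(Outcome=view) = 0.024 + 0.087 + 0.040 + 0.068 + 0.008 = 0.227; P(Channel=social | Outcome=view) = 0.040/0.227 = 0.1762.
Difference = -0.006.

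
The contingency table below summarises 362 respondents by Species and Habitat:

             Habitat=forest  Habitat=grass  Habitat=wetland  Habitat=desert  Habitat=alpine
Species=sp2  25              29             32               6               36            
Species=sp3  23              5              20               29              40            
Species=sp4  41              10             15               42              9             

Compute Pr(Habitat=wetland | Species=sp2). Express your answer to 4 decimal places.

0.2500

Total with Species=sp2: 25 + 29 + 32 + 6 + 36 = 128.
P(Habitat=wetland | Species=sp2) = 32/128 = 0.2500.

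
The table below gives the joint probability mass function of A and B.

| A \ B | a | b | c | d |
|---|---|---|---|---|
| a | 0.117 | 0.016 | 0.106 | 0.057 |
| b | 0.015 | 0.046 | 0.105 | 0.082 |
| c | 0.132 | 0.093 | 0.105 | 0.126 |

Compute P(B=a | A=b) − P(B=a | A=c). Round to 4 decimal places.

-0.2290

P(A=b) = 0.015 + 0.046 + 0.105 + 0.082 = 0.248; P(B=a | A=b) = 0.015/0.248 = 0.06048.
P(A=c) = 0.132 + 0.093 + 0.105 + 0.126 = 0.456; P(B=a | A=c) = 0.132/0.456 = 0.28947.
Difference = -0.2290.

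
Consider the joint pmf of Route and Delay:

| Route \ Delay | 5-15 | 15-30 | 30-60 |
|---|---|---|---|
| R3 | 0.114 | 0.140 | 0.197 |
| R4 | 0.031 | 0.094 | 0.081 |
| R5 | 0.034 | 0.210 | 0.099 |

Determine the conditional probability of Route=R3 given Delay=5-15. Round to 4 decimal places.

0.6369

P(Delay=5-15) = 0.114 + 0.031 + 0.034 = 0.179.
P(Route=R3 | Delay=5-15) = 0.114/0.179 = 0.6369.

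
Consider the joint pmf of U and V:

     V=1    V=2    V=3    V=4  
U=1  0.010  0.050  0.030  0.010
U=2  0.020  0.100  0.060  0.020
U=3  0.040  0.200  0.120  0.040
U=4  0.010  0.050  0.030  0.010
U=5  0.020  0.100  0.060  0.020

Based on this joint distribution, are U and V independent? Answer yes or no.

yes

Every cell satisfies P(U,V) = P(U)·P(V). For instance P(U=5) = 0.200, P(V=4) = 0.100, and 0.200×0.100 = 0.020 matches the joint entry. So U and V are independent.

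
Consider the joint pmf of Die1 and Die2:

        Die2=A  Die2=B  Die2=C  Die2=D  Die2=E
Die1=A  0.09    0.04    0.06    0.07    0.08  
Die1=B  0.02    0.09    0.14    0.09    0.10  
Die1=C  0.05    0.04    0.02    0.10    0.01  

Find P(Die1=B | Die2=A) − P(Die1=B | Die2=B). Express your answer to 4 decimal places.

P(Die2=A) = 0.09 + 0.02 + 0.05 = 0.16; P(Die1=B | Die2=A) = 0.02/0.16 = 0.12500.
P(Die2=B) = 0.04 + 0.09 + 0.04 = 0.17; P(Die1=B | Die2=B) = 0.09/0.17 = 0.52941.
Difference = -0.4044.

-0.4044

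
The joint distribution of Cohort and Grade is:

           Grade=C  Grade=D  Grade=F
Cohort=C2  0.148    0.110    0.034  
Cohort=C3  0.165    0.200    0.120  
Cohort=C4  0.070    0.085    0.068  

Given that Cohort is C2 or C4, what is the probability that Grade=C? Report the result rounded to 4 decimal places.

0.4233

P(Cohort=C2) = 0.148 + 0.110 + 0.034 = 0.292.
P(Cohort=C4) = 0.070 + 0.085 + 0.068 = 0.223.
P(Cohort ∈ {C2, C4}) = 0.292 + 0.223 = 0.515; P(Grade=C, Cohort ∈ {C2, C4}) = 0.148 + 0.070 = 0.218.
P(Grade=C | Cohort ∈ {C2, C4}) = 0.218/0.515 = 0.4233.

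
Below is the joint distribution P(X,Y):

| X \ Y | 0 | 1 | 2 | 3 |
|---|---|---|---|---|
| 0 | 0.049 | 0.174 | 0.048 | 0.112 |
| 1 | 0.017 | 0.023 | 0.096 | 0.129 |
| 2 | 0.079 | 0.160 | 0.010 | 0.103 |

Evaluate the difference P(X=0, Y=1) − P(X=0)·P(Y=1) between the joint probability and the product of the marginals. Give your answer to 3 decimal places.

P(X=0) = 0.049 + 0.174 + 0.048 + 0.112 = 0.383.
P(Y=1) = 0.174 + 0.023 + 0.160 = 0.357.
P(X=0, Y=1) − P(X=0)P(Y=1) = 0.174 − 0.383×0.357 = 0.037.

0.037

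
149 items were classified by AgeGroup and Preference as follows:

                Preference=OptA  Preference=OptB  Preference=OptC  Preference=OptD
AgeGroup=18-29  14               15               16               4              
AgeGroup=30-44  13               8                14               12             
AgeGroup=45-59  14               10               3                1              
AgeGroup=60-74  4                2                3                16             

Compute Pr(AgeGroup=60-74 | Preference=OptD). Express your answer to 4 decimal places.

0.4848

Total with Preference=OptD: 4 + 12 + 1 + 16 = 33.
P(AgeGroup=60-74 | Preference=OptD) = 16/33 = 0.4848.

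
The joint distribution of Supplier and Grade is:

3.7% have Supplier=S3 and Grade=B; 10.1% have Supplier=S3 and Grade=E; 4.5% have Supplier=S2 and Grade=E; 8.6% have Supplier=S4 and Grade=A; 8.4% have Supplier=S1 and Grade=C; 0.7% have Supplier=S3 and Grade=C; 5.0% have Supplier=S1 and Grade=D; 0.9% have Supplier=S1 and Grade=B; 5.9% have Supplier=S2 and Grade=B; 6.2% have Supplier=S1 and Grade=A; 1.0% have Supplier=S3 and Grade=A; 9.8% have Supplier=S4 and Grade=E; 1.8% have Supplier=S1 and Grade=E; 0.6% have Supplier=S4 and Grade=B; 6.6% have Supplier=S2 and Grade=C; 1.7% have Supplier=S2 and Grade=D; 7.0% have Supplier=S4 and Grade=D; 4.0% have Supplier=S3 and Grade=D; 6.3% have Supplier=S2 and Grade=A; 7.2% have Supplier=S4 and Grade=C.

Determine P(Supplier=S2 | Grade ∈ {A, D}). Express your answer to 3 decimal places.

P(Grade=A) = 0.062 + 0.063 + 0.010 + 0.086 = 0.221.
P(Grade=D) = 0.050 + 0.017 + 0.040 + 0.070 = 0.177.
P(Grade ∈ {A, D}) = 0.221 + 0.177 = 0.398; P(Supplier=S2, Grade ∈ {A, D}) = 0.063 + 0.017 = 0.080.
P(Supplier=S2 | Grade ∈ {A, D}) = 0.080/0.398 = 0.201.

0.201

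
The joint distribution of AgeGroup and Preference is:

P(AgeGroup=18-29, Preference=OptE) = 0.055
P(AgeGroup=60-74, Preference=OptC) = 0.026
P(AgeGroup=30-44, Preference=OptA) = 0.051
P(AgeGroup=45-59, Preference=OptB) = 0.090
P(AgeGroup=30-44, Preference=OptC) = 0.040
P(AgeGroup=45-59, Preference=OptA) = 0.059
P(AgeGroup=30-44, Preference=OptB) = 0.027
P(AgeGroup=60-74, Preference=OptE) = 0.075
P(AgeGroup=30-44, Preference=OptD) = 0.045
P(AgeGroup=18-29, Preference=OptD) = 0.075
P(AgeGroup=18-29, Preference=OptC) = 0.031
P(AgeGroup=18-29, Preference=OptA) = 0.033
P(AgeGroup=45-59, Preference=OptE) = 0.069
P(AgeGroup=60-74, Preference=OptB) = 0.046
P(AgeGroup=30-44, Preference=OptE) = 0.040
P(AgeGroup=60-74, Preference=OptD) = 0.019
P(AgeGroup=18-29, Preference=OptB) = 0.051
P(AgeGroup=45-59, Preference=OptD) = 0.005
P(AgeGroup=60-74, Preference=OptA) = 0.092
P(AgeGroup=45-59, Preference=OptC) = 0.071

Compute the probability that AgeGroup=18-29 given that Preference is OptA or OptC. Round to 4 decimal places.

0.1588

P(Preference=OptA) = 0.033 + 0.051 + 0.059 + 0.092 = 0.235.
P(Preference=OptC) = 0.031 + 0.040 + 0.071 + 0.026 = 0.168.
P(Preference ∈ {OptA, OptC}) = 0.235 + 0.168 = 0.403; P(AgeGroup=18-29, Preference ∈ {OptA, OptC}) = 0.033 + 0.031 = 0.064.
P(AgeGroup=18-29 | Preference ∈ {OptA, OptC}) = 0.064/0.403 = 0.1588.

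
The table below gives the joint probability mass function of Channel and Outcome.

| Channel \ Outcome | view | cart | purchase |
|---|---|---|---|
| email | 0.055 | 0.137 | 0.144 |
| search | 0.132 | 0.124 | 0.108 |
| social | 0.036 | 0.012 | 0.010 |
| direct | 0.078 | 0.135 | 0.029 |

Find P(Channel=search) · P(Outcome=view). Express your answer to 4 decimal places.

P(Channel=search) = 0.132 + 0.124 + 0.108 = 0.364.
P(Outcome=view) = 0.055 + 0.132 + 0.036 + 0.078 = 0.301.
Product: 0.364 × 0.301 = 0.1096.

0.1096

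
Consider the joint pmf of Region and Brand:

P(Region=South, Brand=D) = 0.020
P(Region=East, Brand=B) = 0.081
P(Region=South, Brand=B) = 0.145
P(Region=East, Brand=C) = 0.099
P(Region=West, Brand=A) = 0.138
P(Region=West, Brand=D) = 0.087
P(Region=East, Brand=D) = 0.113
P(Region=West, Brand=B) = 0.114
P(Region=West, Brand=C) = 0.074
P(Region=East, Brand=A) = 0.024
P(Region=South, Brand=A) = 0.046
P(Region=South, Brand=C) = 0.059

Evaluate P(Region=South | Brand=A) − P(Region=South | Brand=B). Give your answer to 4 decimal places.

-0.2053

P(Brand=A) = 0.046 + 0.024 + 0.138 = 0.208; P(Region=South | Brand=A) = 0.046/0.208 = 0.22115.
P(Brand=B) = 0.145 + 0.081 + 0.114 = 0.340; P(Region=South | Brand=B) = 0.145/0.340 = 0.42647.
Difference = -0.2053.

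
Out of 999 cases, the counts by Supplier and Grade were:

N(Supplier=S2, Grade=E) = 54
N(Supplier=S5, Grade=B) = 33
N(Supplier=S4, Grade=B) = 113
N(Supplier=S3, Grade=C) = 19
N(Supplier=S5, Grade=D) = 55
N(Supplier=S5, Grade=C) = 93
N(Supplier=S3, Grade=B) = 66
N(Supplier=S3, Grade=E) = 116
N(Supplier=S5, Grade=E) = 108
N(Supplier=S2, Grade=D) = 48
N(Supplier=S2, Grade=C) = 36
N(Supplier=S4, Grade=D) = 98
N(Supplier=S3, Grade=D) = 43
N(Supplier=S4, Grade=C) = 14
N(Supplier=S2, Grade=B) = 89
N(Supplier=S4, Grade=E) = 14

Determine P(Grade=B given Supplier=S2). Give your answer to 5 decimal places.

Total with Supplier=S2: 89 + 36 + 48 + 54 = 227.
P(Grade=B | Supplier=S2) = 89/227 = 0.39207.

0.39207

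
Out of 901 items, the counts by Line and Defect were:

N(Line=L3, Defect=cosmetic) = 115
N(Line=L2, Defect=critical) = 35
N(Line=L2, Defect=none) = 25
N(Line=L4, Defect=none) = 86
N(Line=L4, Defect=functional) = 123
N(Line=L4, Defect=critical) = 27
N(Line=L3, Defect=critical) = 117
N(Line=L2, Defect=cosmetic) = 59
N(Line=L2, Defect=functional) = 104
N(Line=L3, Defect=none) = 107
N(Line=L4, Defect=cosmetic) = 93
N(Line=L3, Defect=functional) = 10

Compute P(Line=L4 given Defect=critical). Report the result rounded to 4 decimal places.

0.1508

Total with Defect=critical: 35 + 117 + 27 = 179.
P(Line=L4 | Defect=critical) = 27/179 = 0.1508.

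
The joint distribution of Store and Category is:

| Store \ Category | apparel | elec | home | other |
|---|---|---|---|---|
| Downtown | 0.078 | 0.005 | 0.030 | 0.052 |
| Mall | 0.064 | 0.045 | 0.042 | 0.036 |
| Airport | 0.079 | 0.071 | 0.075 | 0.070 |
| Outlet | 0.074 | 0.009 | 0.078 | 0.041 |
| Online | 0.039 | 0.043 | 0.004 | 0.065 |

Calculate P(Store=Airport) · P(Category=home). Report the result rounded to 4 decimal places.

P(Store=Airport) = 0.079 + 0.071 + 0.075 + 0.070 = 0.295.
P(Category=home) = 0.030 + 0.042 + 0.075 + 0.078 + 0.004 = 0.229.
Product: 0.295 × 0.229 = 0.0676.

0.0676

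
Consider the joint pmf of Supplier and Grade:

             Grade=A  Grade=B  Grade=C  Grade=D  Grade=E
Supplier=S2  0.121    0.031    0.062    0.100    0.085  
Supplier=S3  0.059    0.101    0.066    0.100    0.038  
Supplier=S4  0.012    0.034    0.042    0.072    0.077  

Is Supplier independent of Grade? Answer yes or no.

no

P(Supplier=S2) = 0.399 and P(Grade=A) = 0.192, so their product is 0.07661, but P(Supplier=S2, Grade=A) = 0.121. Since these differ, Supplier and Grade are not independent.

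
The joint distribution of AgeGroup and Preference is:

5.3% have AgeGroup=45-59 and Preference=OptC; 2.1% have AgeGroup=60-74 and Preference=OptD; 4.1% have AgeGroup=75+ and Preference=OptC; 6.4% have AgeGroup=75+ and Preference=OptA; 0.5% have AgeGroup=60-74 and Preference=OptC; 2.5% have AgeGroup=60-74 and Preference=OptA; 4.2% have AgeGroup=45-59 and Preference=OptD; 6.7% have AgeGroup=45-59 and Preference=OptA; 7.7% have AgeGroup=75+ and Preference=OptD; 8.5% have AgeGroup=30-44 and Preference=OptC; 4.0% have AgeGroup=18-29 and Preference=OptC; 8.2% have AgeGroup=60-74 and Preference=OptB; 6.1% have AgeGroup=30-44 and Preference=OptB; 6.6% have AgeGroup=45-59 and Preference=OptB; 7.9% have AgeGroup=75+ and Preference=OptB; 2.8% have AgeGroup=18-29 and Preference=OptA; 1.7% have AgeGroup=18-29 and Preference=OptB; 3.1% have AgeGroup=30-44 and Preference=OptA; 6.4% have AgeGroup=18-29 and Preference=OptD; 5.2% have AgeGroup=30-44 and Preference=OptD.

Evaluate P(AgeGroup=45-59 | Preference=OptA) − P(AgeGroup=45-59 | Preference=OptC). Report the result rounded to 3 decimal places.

0.075

P(Preference=OptA) = 0.028 + 0.031 + 0.067 + 0.025 + 0.064 = 0.215; P(AgeGroup=45-59 | Preference=OptA) = 0.067/0.215 = 0.3116.
P(Preference=OptC) = 0.040 + 0.085 + 0.053 + 0.005 + 0.041 = 0.224; P(AgeGroup=45-59 | Preference=OptC) = 0.053/0.224 = 0.2366.
Difference = 0.075.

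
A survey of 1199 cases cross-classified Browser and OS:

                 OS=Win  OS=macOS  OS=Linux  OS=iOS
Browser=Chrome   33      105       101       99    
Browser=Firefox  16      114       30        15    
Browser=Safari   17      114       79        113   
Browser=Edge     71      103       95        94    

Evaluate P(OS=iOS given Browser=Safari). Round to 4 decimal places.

0.3498

Total with Browser=Safari: 17 + 114 + 79 + 113 = 323.
P(OS=iOS | Browser=Safari) = 113/323 = 0.3498.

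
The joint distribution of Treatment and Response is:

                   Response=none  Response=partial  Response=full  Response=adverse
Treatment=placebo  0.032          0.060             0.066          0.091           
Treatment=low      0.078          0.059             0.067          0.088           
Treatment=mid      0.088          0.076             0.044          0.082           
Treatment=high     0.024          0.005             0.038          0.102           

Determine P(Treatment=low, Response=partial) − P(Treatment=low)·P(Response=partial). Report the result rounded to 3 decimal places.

0.001

P(Treatment=low) = 0.078 + 0.059 + 0.067 + 0.088 = 0.292.
P(Response=partial) = 0.060 + 0.059 + 0.076 + 0.005 = 0.200.
P(Treatment=low, Response=partial) − P(Treatment=low)P(Response=partial) = 0.059 − 0.292×0.200 = 0.001.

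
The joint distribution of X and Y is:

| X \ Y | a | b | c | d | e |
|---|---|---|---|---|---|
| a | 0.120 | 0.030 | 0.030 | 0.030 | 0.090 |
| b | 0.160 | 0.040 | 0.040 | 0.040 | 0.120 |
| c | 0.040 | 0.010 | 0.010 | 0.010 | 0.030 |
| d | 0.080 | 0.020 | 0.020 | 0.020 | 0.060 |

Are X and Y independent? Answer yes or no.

Every cell satisfies P(X,Y) = P(X)·P(Y). For instance P(X=d) = 0.200, P(Y=b) = 0.100, and 0.200×0.100 = 0.020 matches the joint entry. So X and Y are independent.

yes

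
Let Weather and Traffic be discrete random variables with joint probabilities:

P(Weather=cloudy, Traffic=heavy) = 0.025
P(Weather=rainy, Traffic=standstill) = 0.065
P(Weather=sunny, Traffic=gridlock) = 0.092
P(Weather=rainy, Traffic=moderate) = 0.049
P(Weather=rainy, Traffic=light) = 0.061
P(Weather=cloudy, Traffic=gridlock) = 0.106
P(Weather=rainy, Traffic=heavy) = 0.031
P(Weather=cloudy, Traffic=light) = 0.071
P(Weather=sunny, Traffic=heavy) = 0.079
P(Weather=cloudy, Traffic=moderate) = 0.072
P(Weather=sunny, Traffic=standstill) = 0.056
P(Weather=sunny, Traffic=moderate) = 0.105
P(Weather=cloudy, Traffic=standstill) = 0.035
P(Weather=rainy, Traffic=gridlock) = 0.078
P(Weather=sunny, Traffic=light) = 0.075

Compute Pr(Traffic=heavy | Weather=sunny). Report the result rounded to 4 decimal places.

0.1941

P(Weather=sunny) = 0.075 + 0.105 + 0.079 + 0.092 + 0.056 = 0.407.
P(Traffic=heavy | Weather=sunny) = 0.079/0.407 = 0.1941.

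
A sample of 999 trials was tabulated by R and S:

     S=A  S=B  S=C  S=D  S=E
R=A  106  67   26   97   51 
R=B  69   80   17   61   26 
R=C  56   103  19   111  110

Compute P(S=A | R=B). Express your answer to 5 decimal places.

Total with R=B: 69 + 80 + 17 + 61 + 26 = 253.
P(S=A | R=B) = 69/253 = 0.27273.

0.27273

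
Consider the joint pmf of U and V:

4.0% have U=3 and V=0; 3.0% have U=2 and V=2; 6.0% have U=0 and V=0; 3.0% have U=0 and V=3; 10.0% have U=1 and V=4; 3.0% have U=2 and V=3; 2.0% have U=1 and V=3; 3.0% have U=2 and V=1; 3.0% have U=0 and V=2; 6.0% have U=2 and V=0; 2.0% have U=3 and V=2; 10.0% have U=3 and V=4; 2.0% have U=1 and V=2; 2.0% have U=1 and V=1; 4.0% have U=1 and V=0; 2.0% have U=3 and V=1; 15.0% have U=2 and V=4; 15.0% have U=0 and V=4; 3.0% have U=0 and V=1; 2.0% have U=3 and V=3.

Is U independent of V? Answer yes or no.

Every cell satisfies P(U,V) = P(U)·P(V). For instance P(U=0) = 0.300, P(V=2) = 0.100, and 0.300×0.100 = 0.030 matches the joint entry. So U and V are independent.

yes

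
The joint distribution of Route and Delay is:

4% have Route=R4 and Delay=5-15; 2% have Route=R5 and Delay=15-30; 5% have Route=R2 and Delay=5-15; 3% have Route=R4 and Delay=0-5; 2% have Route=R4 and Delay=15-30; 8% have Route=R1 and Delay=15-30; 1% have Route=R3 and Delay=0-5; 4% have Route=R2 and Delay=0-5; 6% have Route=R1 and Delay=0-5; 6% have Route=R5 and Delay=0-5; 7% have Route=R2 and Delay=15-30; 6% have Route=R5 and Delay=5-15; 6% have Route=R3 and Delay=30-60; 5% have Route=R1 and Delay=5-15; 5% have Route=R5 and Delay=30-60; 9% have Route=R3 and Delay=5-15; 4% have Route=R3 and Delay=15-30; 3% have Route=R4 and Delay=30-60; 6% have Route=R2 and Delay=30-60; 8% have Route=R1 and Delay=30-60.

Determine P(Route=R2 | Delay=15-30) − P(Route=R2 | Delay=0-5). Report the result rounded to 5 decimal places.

0.10435

P(Delay=15-30) = 0.08 + 0.07 + 0.04 + 0.02 + 0.02 = 0.23; P(Route=R2 | Delay=15-30) = 0.07/0.23 = 0.304348.
P(Delay=0-5) = 0.06 + 0.04 + 0.01 + 0.03 + 0.06 = 0.20; P(Route=R2 | Delay=0-5) = 0.04/0.20 = 0.200000.
Difference = 0.10435.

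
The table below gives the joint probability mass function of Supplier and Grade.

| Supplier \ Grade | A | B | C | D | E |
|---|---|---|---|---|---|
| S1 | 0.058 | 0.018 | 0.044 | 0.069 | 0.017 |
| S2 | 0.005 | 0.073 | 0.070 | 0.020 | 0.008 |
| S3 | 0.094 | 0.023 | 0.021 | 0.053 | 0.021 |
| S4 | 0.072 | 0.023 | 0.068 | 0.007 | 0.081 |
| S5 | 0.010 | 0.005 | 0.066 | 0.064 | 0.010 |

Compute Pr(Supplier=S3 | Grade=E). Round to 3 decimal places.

P(Grade=E) = 0.017 + 0.008 + 0.021 + 0.081 + 0.010 = 0.137.
P(Supplier=S3 | Grade=E) = 0.021/0.137 = 0.153.

0.153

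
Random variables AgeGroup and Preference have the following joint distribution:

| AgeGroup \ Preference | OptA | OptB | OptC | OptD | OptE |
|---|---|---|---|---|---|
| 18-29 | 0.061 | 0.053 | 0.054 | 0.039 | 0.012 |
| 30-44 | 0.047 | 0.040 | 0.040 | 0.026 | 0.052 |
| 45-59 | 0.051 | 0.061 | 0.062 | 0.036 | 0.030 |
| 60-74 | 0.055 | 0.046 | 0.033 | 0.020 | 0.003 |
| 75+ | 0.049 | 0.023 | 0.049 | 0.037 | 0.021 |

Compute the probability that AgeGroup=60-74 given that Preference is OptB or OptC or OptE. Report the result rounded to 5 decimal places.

P(Preference=OptB) = 0.053 + 0.040 + 0.061 + 0.046 + 0.023 = 0.223.
P(Preference=OptC) = 0.054 + 0.040 + 0.062 + 0.033 + 0.049 = 0.238.
P(Preference=OptE) = 0.012 + 0.052 + 0.030 + 0.003 + 0.021 = 0.118.
P(Preference ∈ {OptB, OptC, OptE}) = 0.223 + 0.238 + 0.118 = 0.579; P(AgeGroup=60-74, Preference ∈ {OptB, OptC, OptE}) = 0.046 + 0.033 + 0.003 = 0.082.
P(AgeGroup=60-74 | Preference ∈ {OptB, OptC, OptE}) = 0.082/0.579 = 0.14162.

0.14162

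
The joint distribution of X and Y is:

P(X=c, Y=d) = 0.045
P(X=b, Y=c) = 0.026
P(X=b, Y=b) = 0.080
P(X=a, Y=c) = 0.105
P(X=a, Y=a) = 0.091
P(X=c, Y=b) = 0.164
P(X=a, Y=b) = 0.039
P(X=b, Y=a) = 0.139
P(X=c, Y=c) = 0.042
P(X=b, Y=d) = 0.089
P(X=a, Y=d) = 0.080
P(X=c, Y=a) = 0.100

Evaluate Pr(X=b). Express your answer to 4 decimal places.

0.3340

P(X=b) = 0.139 + 0.080 + 0.026 + 0.089 = 0.334.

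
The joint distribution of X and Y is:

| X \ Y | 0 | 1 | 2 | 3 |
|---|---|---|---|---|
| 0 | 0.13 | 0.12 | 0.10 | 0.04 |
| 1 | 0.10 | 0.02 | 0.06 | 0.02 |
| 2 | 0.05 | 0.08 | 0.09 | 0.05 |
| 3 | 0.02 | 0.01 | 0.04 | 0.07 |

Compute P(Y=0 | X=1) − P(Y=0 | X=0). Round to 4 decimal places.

P(X=1) = 0.10 + 0.02 + 0.06 + 0.02 = 0.20; P(Y=0 | X=1) = 0.10/0.20 = 0.50000.
P(X=0) = 0.13 + 0.12 + 0.10 + 0.04 = 0.39; P(Y=0 | X=0) = 0.13/0.39 = 0.33333.
Difference = 0.1667.

0.1667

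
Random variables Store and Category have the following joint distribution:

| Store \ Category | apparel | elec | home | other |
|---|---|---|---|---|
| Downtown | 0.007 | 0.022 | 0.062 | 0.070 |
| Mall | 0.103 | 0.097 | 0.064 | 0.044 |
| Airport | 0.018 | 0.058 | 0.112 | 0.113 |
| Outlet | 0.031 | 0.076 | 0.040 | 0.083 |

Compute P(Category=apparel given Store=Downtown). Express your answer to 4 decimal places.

P(Store=Downtown) = 0.007 + 0.022 + 0.062 + 0.070 = 0.161.
P(Category=apparel | Store=Downtown) = 0.007/0.161 = 0.0435.

0.0435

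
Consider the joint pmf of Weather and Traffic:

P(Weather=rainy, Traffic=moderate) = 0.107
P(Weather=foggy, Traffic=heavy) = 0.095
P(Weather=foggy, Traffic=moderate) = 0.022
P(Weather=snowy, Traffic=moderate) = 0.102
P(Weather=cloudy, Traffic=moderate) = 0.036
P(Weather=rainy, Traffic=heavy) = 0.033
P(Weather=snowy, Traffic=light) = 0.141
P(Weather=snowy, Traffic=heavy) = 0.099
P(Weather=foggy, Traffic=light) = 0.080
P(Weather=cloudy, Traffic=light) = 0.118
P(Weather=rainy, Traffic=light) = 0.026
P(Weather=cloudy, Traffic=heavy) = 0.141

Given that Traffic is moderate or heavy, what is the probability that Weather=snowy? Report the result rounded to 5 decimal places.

P(Traffic=moderate) = 0.036 + 0.107 + 0.102 + 0.022 = 0.267.
P(Traffic=heavy) = 0.141 + 0.033 + 0.099 + 0.095 = 0.368.
P(Traffic ∈ {moderate, heavy}) = 0.267 + 0.368 = 0.635; P(Weather=snowy, Traffic ∈ {moderate, heavy}) = 0.102 + 0.099 = 0.201.
P(Weather=snowy | Traffic ∈ {moderate, heavy}) = 0.201/0.635 = 0.31654.

0.31654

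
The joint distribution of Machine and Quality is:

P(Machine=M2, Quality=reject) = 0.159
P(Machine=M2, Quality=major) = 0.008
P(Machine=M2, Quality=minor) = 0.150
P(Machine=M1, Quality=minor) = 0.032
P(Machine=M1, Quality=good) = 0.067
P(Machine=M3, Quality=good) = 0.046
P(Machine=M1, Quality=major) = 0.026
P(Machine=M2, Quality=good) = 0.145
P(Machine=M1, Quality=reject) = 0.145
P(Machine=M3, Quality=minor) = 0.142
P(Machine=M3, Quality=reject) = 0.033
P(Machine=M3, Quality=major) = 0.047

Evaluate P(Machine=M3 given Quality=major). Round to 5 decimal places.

0.58025

P(Quality=major) = 0.026 + 0.008 + 0.047 = 0.081.
P(Machine=M3 | Quality=major) = 0.047/0.081 = 0.58025.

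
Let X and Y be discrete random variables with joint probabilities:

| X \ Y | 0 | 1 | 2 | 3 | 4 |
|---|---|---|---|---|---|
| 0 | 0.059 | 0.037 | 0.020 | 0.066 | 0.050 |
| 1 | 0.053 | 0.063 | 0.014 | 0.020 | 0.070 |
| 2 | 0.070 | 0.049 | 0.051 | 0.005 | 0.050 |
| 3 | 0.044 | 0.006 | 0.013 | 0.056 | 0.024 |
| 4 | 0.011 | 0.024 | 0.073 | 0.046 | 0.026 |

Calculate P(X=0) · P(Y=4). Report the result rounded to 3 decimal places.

P(X=0) = 0.059 + 0.037 + 0.020 + 0.066 + 0.050 = 0.232.
P(Y=4) = 0.050 + 0.070 + 0.050 + 0.024 + 0.026 = 0.220.
Product: 0.232 × 0.220 = 0.051.

0.051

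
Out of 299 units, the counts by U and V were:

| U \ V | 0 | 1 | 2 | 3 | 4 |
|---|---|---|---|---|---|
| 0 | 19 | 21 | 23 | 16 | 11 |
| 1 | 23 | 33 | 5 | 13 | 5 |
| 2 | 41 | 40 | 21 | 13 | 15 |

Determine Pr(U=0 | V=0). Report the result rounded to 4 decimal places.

Total with V=0: 19 + 23 + 41 = 83.
P(U=0 | V=0) = 19/83 = 0.2289.

0.2289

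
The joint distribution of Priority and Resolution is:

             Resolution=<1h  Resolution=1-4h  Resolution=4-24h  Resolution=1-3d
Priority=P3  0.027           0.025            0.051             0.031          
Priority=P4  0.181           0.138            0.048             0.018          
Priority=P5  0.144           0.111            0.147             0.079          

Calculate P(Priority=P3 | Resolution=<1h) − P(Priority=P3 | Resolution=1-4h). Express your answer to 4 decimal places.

-0.0145

P(Resolution=<1h) = 0.027 + 0.181 + 0.144 = 0.352; P(Priority=P3 | Resolution=<1h) = 0.027/0.352 = 0.07670.
P(Resolution=1-4h) = 0.025 + 0.138 + 0.111 = 0.274; P(Priority=P3 | Resolution=1-4h) = 0.025/0.274 = 0.09124.
Difference = -0.0145.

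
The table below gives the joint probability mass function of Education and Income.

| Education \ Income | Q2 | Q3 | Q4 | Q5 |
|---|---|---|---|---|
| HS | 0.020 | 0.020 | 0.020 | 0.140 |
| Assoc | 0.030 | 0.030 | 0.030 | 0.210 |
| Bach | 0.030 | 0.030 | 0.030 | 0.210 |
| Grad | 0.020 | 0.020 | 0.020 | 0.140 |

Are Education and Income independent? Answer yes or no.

yes

Every cell satisfies P(Education,Income) = P(Education)·P(Income). For instance P(Education=Assoc) = 0.300, P(Income=Q5) = 0.700, and 0.300×0.700 = 0.210 matches the joint entry. So Education and Income are independent.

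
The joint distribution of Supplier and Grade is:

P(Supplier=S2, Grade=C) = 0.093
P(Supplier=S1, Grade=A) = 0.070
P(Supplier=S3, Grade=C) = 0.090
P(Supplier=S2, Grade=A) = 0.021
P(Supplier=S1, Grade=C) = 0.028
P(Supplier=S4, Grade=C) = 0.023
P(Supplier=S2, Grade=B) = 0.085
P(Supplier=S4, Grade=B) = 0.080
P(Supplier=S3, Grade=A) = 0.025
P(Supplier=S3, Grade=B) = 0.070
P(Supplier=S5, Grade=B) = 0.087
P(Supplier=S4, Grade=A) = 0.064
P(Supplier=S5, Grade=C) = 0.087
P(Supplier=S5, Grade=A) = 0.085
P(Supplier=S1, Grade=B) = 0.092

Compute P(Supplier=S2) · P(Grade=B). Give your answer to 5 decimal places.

P(Supplier=S2) = 0.021 + 0.085 + 0.093 = 0.199.
P(Grade=B) = 0.092 + 0.085 + 0.070 + 0.080 + 0.087 = 0.414.
Product: 0.199 × 0.414 = 0.08239.

0.08239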